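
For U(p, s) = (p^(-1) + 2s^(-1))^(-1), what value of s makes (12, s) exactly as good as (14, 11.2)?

s = 12

U depends on (p, s) only through S = p^(-1) + 2s^(-1), so equal utility means equal S. At (14, 11.2): S = 0.25.
With p = 12: 12^(-1) = 1/12, so 2s^(-1) = 0.25 − 1/12 = 1/6, i.e. s^(-1) = 1/12.
Hence s = 1/(1/12) = 12.
Check: U(12, 12) = 4.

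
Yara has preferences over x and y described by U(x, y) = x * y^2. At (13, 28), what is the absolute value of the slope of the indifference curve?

MU_x = y^2 and MU_y = 2·x·y.
MRS = MU_x/MU_y = (1/2)·y/x.
At (13, 28): MRS = 14/13.
The indifference curve has slope −14/13 at this bundle.

MRS = 14/13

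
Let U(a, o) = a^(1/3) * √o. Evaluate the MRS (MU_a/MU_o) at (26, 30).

MU_a = 1/3·a^(-2/3)·√o and MU_o = 0.5·a^(1/3)·o^(-0.5).
MRS = MU_a/MU_o = (2/3)·o/a.
At (26, 30): MRS = 10/13.
The indifference curve has slope −10/13 at this bundle.

MRS = 10/13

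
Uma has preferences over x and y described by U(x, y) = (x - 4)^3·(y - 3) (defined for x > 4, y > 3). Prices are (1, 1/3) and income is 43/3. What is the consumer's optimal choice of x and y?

x* = 11, y* = 10

MU_x = 3·(x−4)^2·(y−3), MU_y = (x−4)^3.
MRS = (3/1)·(y−3)/(x−4).
Tangency: set MRS = p_x/p_y = 1/(1/3) = 3.
So (3/1)·(y − 3)/(x − 4) = 3, i.e. (y − 3) = (x − 4).
Rewrite the budget in excess-of-subsistence terms: 1·(x − 4) + (1/3)·(y − 3) = 43/3 − 1·4 − (1/3)·3 = 28/3.
Substituting, (4/3)·(x − 4) = 28/3, so x − 4 = 7 and x* = 11.
Then y − 3 = 7, so y* = 10.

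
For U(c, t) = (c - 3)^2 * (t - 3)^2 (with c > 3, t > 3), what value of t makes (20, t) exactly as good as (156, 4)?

U(156, 4) = 23409.
Set U(20, t) = 23409 and solve.
With c = 20: (20 − 3)^2 = 289, so (t − 3)^2 = 23409/289 = 81.
Taking the square root (with t > 3): t − 3 = 9, so t = 12.
Check: U(20, 12) = 23409.

t = 12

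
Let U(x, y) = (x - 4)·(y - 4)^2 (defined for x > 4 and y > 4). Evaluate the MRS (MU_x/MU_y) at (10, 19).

MU_x = (y−4)^2, MU_y = 2·(x−4)·(y−4).
MRS = (1/2)·(y−4)/(x−4).
At (10, 19): MRS = 1.25.
The indifference curve has slope −1.25 at this bundle.

MRS = 1.25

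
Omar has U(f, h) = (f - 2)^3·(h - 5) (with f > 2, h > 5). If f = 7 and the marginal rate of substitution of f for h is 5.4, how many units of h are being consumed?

h = 14

MU_f = 3·(f−2)^2·(h−5), MU_h = (f−2)^3.
MRS = (3/1)·(h−5)/(f−2).
Substitute f = 7: MRS = (h − 5)/(5/3). Setting this equal to 5.4 gives h − 5 = 5.4·(5/3) = 9, so h = 14.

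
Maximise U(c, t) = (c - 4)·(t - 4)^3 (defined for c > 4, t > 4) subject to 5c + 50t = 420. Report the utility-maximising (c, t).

c* = 14, t* = 7

MU_c = (t−4)^3, MU_t = 3·(c−4)·(t−4)^2.
MRS = (1/3)·(t−4)/(c−4).
Tangency: set MRS = p_c/p_t = 5/50 = 0.1.
So (1/3)·(t − 4)/(c − 4) = 0.1, i.e. (t − 4) = 0.3·(c − 4).
Rewrite the budget in excess-of-subsistence terms: 5·(c − 4) + 50·(t − 4) = 420 − 5·4 − 50·4 = 200.
Substituting, 20·(c − 4) = 200, so c − 4 = 10 and c* = 14.
Then t − 4 = 0.3·10 = 3, so t* = 7.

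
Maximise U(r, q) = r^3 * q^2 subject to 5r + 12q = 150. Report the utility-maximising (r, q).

r* = 18, q* = 5

MU_r = 3·r^2·q^2 and MU_q = 2·r^3·q.
MRS = MU_r/MU_q = (3/2)·q/r.
Tangency: set MRS = p_r/p_q = 5/12.
So (3/2)·q/r = 5/12, i.e. q = (5/18)·r.
Substitute into the budget 5·r + 12·q = 150: (25/3)·r = 150, so r* = 18.
Then q* = (5/18)·18 = 5.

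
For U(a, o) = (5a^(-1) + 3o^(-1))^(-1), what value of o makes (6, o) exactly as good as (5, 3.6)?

U depends on (a, o) only through S = 5a^(-1) + 3o^(-1), so equal utility means equal S. At (5, 3.6): S = 11/6.
With a = 6: 5·6^(-1) = 5/6, so 3o^(-1) = 11/6 − 5/6 = 1, i.e. o^(-1) = 1/3.
Hence o = 1/(1/3) = 3.
Check: U(6, 3) = 0.5455.

o = 3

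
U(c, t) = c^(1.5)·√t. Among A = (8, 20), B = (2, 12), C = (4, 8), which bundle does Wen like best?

Evaluate utility at each bundle:
U(A) = 101.193.
U(B) = 9.798.
U(C) = 22.627.
Highest utility is A, so A ≻ C ≻ B.

Bundle A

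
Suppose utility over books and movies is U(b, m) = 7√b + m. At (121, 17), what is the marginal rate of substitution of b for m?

MRS = 7/22

MU_b = 7/(2√b), MU_m = 1.
MRS = 7/(2√b) ÷ 1.
At (121, 17): MRS = 7/22.
The indifference curve has slope −7/22 at this bundle.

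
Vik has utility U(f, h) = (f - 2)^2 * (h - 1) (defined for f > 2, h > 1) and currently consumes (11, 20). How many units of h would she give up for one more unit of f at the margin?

MU_f = 2·(f−2)·(h−1), MU_h = (f−2)^2.
MRS = (2/1)·(h−1)/(f−2).
At (11, 20): MRS = 38/9.
The indifference curve has slope −38/9 at this bundle.

MRS = 38/9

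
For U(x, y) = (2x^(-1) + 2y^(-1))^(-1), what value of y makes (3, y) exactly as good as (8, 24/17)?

U depends on (x, y) only through S = 2x^(-1) + 2y^(-1), so equal utility means equal S. At (8, 24/17): S = 5/3.
With x = 3: 2·3^(-1) = 2/3, so 2y^(-1) = 5/3 − 2/3 = 1, i.e. y^(-1) = 0.5.
Hence y = 1/0.5 = 2.
Check: U(3, 2) = 0.6.

y = 2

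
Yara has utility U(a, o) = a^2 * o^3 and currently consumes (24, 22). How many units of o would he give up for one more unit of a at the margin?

MRS = 11/18

MU_a = 2·a·o^3 and MU_o = 3·a^2·o^2.
MRS = MU_a/MU_o = (2/3)·o/a.
At (24, 22): MRS = 11/18.
That is, one extra unit of a is worth 11/18 units of o at the margin.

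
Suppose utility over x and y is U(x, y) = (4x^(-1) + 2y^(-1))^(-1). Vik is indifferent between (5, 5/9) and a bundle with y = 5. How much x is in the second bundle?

x = 1

U depends on (x, y) only through S = 4x^(-1) + 2y^(-1), so equal utility means equal S. At (5, 5/9): S = 4.4.
With y = 5: 2·5^(-1) = 0.4, so 4x^(-1) = 4.4 − 0.4 = 4, i.e. x^(-1) = 1.
Hence x = 1/1 = 1.
Check: U(1, 5) = 0.2273.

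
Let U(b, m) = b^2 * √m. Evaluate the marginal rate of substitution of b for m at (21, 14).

MU_b = 2·b·√m and MU_m = 0.5·b^2·m^(-0.5).
MRS = MU_b/MU_m = (4)·m/b.
At (21, 14): MRS = 8/3.
The indifference curve has slope −8/3 at this bundle.

MRS = 8/3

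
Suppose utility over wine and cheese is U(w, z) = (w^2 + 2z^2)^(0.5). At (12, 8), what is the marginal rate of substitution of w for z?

MRS = 0.75

For CES with ρ = 2, MRS = (1/2)·(z/w)^(-1).
At (12, 8): MRS = 0.75.
So at (12, 8) the consumer would give up 0.75 units of z for one more unit of w.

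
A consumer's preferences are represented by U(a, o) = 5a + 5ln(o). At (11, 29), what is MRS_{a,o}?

MU_a = 5, MU_o = 5/o.
MRS = 5 ÷ (5/o).
At (11, 29): MRS = 29.
So at (11, 29) the consumer would give up 29 units of o for one more unit of a.

MRS = 29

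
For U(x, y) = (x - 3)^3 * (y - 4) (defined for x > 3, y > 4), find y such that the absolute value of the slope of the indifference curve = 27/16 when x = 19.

MU_x = 3·(x−3)^2·(y−4), MU_y = (x−3)^3.
MRS = (3/1)·(y−4)/(x−3).
Substitute x = 19: MRS = (y − 4)/(16/3). Setting this equal to 27/16 gives y − 4 = (27/16)·(16/3) = 9, so y = 13.

y = 13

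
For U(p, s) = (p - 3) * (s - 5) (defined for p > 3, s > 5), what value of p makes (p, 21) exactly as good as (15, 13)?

p = 9

U(15, 13) = 96.
Set U(p, 21) = 96 and solve.
With s = 21: (21 − 5) = 16, so (p − 3) = 96/16 = 6.
So p = 3 + 6 = 9.
Check: U(9, 21) = 96.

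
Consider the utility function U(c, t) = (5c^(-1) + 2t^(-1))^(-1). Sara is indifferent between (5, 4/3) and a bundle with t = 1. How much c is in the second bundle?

U depends on (c, t) only through S = 5c^(-1) + 2t^(-1), so equal utility means equal S. At (5, 4/3): S = 2.5.
With t = 1: 2·1^(-1) = 2, so 5c^(-1) = 2.5 − 2 = 0.5, i.e. c^(-1) = 0.1.
Hence c = 1/0.1 = 10.
Check: U(10, 1) = 0.4.

c = 10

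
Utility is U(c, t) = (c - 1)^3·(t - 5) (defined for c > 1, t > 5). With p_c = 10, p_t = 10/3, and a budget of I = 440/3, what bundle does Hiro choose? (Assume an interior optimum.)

c* = 10, t* = 14

MU_c = 3·(c−1)^2·(t−5), MU_t = (c−1)^3.
MRS = (3/1)·(t−5)/(c−1).
Tangency: set MRS = p_c/p_t = 10/(10/3) = 3.
So (3/1)·(t − 5)/(c − 1) = 3, i.e. (t − 5) = (c − 1).
Rewrite the budget in excess-of-subsistence terms: 10·(c − 1) + (10/3)·(t − 5) = 440/3 − 10·1 − (10/3)·5 = 120.
Substituting, (40/3)·(c − 1) = 120, so c − 1 = 9 and c* = 10.
Then t − 5 = 9, so t* = 14.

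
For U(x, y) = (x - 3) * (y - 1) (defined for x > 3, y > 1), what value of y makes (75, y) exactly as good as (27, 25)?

U(27, 25) = 576.
Set U(75, y) = 576 and solve.
With x = 75: (75 − 3) = 72, so (y − 1) = 576/72 = 8.
So y = 1 + 8 = 9.
Check: U(75, 9) = 576.

y = 9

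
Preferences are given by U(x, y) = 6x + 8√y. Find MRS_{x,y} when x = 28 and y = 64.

MRS = 12

MU_x = 6, MU_y = 8/(2√y).
MRS = 6 ÷ (8/(2√y)).
At (28, 64): MRS = 12.
The indifference curve has slope −12 at this bundle.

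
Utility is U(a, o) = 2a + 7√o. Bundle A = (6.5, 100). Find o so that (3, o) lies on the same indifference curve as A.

U(6.5, 100) = 83.
Set U(3, o) = 83 and solve.
With a = 3: 7√o = 83 − 2·3 = 77, so √o = 11 and o = 121.
Check: U(3, 121) = 83.

o = 121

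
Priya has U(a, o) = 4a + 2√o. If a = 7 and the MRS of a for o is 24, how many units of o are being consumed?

o = 36

MU_a = 4, MU_o = 2/(2√o).
MRS = 4 ÷ (2/(2√o)).
MRS depends only on o: 4·√o = 24 ⇒ √o = 24/4 = 6 ⇒ o = 36.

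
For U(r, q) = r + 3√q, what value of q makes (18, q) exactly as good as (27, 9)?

U(27, 9) = 36.
Set U(18, q) = 36 and solve.
With r = 18: 3√q = 36 − 18 = 18, so √q = 6 and q = 36.
Check: U(18, 36) = 36.

q = 36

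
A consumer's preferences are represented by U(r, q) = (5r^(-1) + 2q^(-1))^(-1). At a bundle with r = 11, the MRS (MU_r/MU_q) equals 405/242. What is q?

For CES with ρ = -1, MRS = (5/2)·(q/r)^2.
Setting (5/2)·(q/11)^2 = 405/242 gives (q/11)^2 = 81/121, so q/11 = 9/11 and q = 9.

q = 9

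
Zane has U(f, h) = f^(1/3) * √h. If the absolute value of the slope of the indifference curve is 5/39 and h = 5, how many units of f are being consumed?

MU_f = 1/3·f^(-2/3)·√h and MU_h = 0.5·f^(1/3)·h^(-0.5).
MRS = MU_f/MU_h = (2/3)·h/f.
Substitute h = 5: MRS = (10/3)/f. Setting (10/3)/f = 5/39 gives f = (10/3)/(5/39) = 26.

f = 26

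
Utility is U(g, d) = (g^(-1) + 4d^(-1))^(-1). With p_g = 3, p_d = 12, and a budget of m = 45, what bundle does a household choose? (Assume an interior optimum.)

g* = 3, d* = 3

For CES with ρ = -1, MRS = (1/4)·(d/g)^2.
Tangency: set MRS = p_g/p_d = 3/12 = 0.25.
So (d/g)^2 = 1; taking the square root, d/g = 1, i.e. d = g.
Substitute into the budget 3·g + 12·d = 45: 15·g = 45, so g* = 3 and d* = 3.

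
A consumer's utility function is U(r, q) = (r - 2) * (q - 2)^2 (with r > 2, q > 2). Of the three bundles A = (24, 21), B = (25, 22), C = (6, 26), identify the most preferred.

Bundle B

Evaluate utility at each bundle:
U(A) = 7942.
U(B) = 9200.
U(C) = 2304.
Highest utility is B, so B ≻ A ≻ C.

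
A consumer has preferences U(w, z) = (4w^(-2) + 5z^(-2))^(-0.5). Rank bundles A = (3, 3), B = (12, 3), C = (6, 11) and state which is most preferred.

Bundle C

Evaluate utility at each bundle:
U(A) = 1.000.
U(B) = 1.309.
U(C) = 2.561.
Highest utility is C, so C ≻ B ≻ A.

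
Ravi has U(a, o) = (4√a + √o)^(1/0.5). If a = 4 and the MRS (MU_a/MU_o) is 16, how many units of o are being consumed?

For CES with ρ = 0.5, MRS = (4/1)·√(o/a).
Setting (4/1)·√(o/4) = 16 gives √(o/4) = 4, so o/4 = 16 and o = 64.

o = 64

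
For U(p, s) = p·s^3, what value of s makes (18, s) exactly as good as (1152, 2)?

U(1152, 2) = 9216.
Set U(18, s) = 9216 and solve.
With p = 18: s^3 = 9216/18 = 512; taking the cube root, s = 8.
Check: U(18, 8) = 9216.

s = 8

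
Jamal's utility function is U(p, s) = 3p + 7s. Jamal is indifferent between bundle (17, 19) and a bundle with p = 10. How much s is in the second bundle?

s = 22

U(17, 19) = 184.
Set U(10, s) = 184 and solve.
3·10 + 7s = 184 ⇒ 7s = 154 ⇒ s = 22.
Check: U(10, 22) = 184.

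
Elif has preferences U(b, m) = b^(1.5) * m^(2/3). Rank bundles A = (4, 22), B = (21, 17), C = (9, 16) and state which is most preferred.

Evaluate utility at each bundle:
U(A) = 62.811.
U(B) = 636.251.
U(C) = 171.439.
Highest utility is B, so B ≻ C ≻ A.

Bundle B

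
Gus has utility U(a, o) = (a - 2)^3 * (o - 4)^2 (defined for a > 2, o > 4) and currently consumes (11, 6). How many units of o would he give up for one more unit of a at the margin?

MU_a = 3·(a−2)^2·(o−4)^2, MU_o = 2·(a−2)^3·(o−4).
MRS = (3/2)·(o−4)/(a−2).
At (11, 6): MRS = 1/3.
That is, one extra unit of a is worth 1/3 units of o at the margin.

MRS = 1/3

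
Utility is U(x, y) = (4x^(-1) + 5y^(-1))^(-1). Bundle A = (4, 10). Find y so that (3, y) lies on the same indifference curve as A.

y = 30

U depends on (x, y) only through S = 4x^(-1) + 5y^(-1), so equal utility means equal S. At (4, 10): S = 1.5.
With x = 3: 4·3^(-1) = 4/3, so 5y^(-1) = 1.5 − 4/3 = 1/6, i.e. y^(-1) = 1/30.
Hence y = 1/(1/30) = 30.
Check: U(3, 30) = 0.6667.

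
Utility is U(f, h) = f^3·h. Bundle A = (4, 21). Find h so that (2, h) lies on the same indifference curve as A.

h = 168

U(4, 21) = 1344.
Set U(2, h) = 1344 and solve.
With f = 2: 2^3 = 8, so h = 1344/8 = 168.
Check: U(2, 168) = 1344.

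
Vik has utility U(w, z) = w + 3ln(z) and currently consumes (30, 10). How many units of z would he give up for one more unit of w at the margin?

MRS = 10/3

MU_w = 1, MU_z = 3/z.
MRS = 1 ÷ (3/z).
At (30, 10): MRS = 10/3.
So at (30, 10) the consumer would give up 10/3 units of z for one more unit of w.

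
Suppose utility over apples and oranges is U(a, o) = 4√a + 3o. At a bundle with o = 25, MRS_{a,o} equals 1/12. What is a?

MU_a = 4/(2√a), MU_o = 3.
MRS = 4/(2√a) ÷ 3.
MRS depends only on a: (2/3)/√a = 1/12 ⇒ √a = (2/3)/(1/12) = 8 ⇒ a = 64.

a = 64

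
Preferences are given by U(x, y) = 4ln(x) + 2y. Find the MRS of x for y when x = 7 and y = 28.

MU_x = 4/x, MU_y = 2.
MRS = 4/x ÷ 2.
At (7, 28): MRS = 2/7.
So at (7, 28) the consumer would give up 2/7 units of y for one more unit of x.

MRS = 2/7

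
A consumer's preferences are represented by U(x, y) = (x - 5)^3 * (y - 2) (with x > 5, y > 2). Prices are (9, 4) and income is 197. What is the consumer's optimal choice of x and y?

MU_x = 3·(x−5)^2·(y−2), MU_y = (x−5)^3.
MRS = (3/1)·(y−2)/(x−5).
Tangency: set MRS = p_x/p_y = 9/4 = 2.25.
So (3/1)·(y − 2)/(x − 5) = 2.25, i.e. (y − 2) = 0.75·(x − 5).
Rewrite the budget in excess-of-subsistence terms: 9·(x − 5) + 4·(y − 2) = 197 − 9·5 − 4·2 = 144.
Substituting, 12·(x − 5) = 144, so x − 5 = 12 and x* = 17.
Then y − 2 = 0.75·12 = 9, so y* = 11.

x* = 17, y* = 11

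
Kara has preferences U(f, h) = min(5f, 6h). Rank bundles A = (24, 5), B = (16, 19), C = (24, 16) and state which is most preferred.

Evaluate utility at each bundle:
U(A) = 30.
U(B) = 80.
U(C) = 96.
Highest utility is C, so C ≻ B ≻ A.

Bundle C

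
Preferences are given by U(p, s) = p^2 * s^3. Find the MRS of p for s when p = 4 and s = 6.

MRS = 1

MU_p = 2·p·s^3 and MU_s = 3·p^2·s^2.
MRS = MU_p/MU_s = (2/3)·s/p.
At (4, 6): MRS = 1.
That is, one extra unit of p is worth 1 units of s at the margin.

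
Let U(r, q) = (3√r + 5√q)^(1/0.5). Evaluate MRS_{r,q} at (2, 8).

MRS = 1.2

For CES with ρ = 0.5, MRS = (3/5)·√(q/r).
At (2, 8): MRS = 1.2.
The indifference curve has slope −1.2 at this bundle.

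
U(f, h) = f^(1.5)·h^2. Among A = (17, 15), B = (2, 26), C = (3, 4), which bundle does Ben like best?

Evaluate utility at each bundle:
U(A) = 15770.879.
U(B) = 1912.017.
U(C) = 83.138.
Highest utility is A, so A ≻ B ≻ C.

Bundle A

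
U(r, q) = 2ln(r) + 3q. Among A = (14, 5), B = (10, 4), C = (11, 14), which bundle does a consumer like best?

Bundle C

Evaluate utility at each bundle:
U(A) = 20.278.
U(B) = 16.605.
U(C) = 46.796.
Highest utility is C, so C ≻ A ≻ B.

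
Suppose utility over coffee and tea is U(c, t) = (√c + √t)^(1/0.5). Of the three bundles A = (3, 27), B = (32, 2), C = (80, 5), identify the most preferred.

Evaluate utility at each bundle:
U(A) = 48.000.
U(B) = 50.000.
U(C) = 125.000.
Highest utility is C, so C ≻ B ≻ A.

Bundle C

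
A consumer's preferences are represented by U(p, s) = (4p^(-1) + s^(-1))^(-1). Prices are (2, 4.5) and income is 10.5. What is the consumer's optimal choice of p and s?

p* = 3, s* = 1

For CES with ρ = -1, MRS = (4/1)·(s/p)^2.
Tangency: set MRS = p_p/p_s = 2/4.5 = 4/9.
So (s/p)^2 = 1/9; taking the square root, s/p = 1/3, i.e. s = (1/3)·p.
Substitute into the budget 2·p + 4.5·s = 10.5: 3.5·p = 10.5, so p* = 3 and s* = (1/3)·3 = 1.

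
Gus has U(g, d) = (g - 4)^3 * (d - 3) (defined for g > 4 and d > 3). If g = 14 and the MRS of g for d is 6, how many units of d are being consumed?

MU_g = 3·(g−4)^2·(d−3), MU_d = (g−4)^3.
MRS = (3/1)·(d−3)/(g−4).
Substitute g = 14: MRS = (d − 3)/(10/3). Setting this equal to 6 gives d − 3 = 6·(10/3) = 20, so d = 23.

d = 23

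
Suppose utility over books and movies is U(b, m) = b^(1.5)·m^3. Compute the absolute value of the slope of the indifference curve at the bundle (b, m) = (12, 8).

MU_b = 1.5·√b·m^3 and MU_m = 3·b^(1.5)·m^2.
MRS = MU_b/MU_m = (0.5)·m/b.
At (12, 8): MRS = 1/3.
So at (12, 8) the consumer would give up 1/3 units of m for one more unit of b.

MRS = 1/3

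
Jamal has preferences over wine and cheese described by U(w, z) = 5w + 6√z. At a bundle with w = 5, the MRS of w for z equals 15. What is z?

MU_w = 5, MU_z = 6/(2√z).
MRS = 5 ÷ (6/(2√z)).
MRS depends only on z: (5/3)·√z = 15 ⇒ √z = 15/(5/3) = 9 ⇒ z = 81.

z = 81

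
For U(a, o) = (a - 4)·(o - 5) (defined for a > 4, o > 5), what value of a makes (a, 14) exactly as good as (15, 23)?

U(15, 23) = 198.
Set U(a, 14) = 198 and solve.
With o = 14: (14 − 5) = 9, so (a − 4) = 198/9 = 22.
So a = 4 + 22 = 26.
Check: U(26, 14) = 198.

a = 26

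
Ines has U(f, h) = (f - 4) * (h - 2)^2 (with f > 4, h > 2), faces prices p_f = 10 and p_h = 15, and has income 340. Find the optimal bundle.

f* = 13, h* = 14

MU_f = (h−2)^2, MU_h = 2·(f−4)·(h−2).
MRS = (1/2)·(h−2)/(f−4).
Tangency: set MRS = p_f/p_h = 10/15 = 2/3.
So (1/2)·(h − 2)/(f − 4) = 2/3, i.e. (h − 2) = (4/3)·(f − 4).
Rewrite the budget in excess-of-subsistence terms: 10·(f − 4) + 15·(h − 2) = 340 − 10·4 − 15·2 = 270.
Substituting, 30·(f − 4) = 270, so f − 4 = 9 and f* = 13.
Then h − 2 = (4/3)·9 = 12, so h* = 14.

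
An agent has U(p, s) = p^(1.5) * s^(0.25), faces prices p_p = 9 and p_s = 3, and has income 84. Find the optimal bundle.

MU_p = 1.5·√p·s^(0.25) and MU_s = 0.25·p^(1.5)·s^(-0.75).
MRS = MU_p/MU_s = (6)·s/p.
Tangency: set MRS = p_p/p_s = 9/3 = 3.
So (6)·s/p = 3, i.e. s = 0.5·p.
Substitute into the budget 9·p + 3·s = 84: 10.5·p = 84, so p* = 8.
Then s* = 0.5·8 = 4.

p* = 8, s* = 4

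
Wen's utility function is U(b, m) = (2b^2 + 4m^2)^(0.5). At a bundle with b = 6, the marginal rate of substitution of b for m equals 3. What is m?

For CES with ρ = 2, MRS = (2/4)·(m/b)^(-1).
Setting (2/4)·(m/6)^(-1) = 3 gives (m/6)^(-1) = 6, so m/6 = 1/6 and m = 1.

m = 1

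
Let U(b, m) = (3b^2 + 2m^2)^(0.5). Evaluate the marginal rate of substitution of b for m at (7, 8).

For CES with ρ = 2, MRS = (3/2)·(m/b)^(-1).
At (7, 8): MRS = 21/16.
The indifference curve has slope −21/16 at this bundle.

MRS = 21/16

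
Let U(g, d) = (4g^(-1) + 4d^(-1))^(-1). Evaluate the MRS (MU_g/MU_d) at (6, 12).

MRS = 4

For CES with ρ = -1, MRS = (d/g)^2.
At (6, 12): MRS = 4.
That is, one extra unit of g is worth 4 units of d at the margin.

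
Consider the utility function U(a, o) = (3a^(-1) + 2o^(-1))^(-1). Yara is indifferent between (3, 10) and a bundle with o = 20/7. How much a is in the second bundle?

U depends on (a, o) only through S = 3a^(-1) + 2o^(-1), so equal utility means equal S. At (3, 10): S = 1.2.
With o = 20/7: 2·(20/7)^(-1) = 0.7, so 3a^(-1) = 1.2 − 0.7 = 0.5, i.e. a^(-1) = 1/6.
Hence a = 1/(1/6) = 6.
Check: U(6, 20/7) = 0.8333.

a = 6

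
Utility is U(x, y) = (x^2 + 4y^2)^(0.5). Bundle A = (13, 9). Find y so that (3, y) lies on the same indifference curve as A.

U depends on (x, y) only through S = x^2 + 4y^2, so equal utility means equal S. At (13, 9): S = 493.
With x = 3: 3^2 = 9, so 4y^2 = 493 − 9 = 484, i.e. y^2 = 121.
Hence y = √121 = 11.
Check: U(3, 11) = 22.2036.

y = 11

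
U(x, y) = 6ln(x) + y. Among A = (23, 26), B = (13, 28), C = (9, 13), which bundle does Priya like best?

Evaluate utility at each bundle:
U(A) = 44.813.
U(B) = 43.390.
U(C) = 26.183.
Highest utility is A, so A ≻ B ≻ C.

Bundle A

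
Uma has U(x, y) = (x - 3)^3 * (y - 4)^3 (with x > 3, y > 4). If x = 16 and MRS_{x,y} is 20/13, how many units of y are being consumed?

MU_x = 3·(x−3)^2·(y−4)^3, MU_y = 3·(x−3)^3·(y−4)^2.
MRS = (y−4)/(x−3).
Substitute x = 16: MRS = (y − 4)/13. Setting this equal to 20/13 gives y − 4 = (20/13)·13 = 20, so y = 24.

y = 24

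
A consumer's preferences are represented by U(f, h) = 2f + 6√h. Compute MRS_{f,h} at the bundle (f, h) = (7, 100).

MRS = 20/3

MU_f = 2, MU_h = 6/(2√h).
MRS = 2 ÷ (6/(2√h)).
At (7, 100): MRS = 20/3.
So at (7, 100) the consumer would give up 20/3 units of h for one more unit of f.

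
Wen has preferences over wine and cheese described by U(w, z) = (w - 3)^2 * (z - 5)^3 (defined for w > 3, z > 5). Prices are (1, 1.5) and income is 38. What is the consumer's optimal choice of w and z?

w* = 14, z* = 16

MU_w = 2·(w−3)·(z−5)^3, MU_z = 3·(w−3)^2·(z−5)^2.
MRS = (2/3)·(z−5)/(w−3).
Tangency: set MRS = p_w/p_z = 1/1.5 = 2/3.
So (2/3)·(z − 5)/(w − 3) = 2/3, i.e. (z − 5) = (w − 3).
Rewrite the budget in excess-of-subsistence terms: 1·(w − 3) + 1.5·(z − 5) = 38 − 1·3 − 1.5·5 = 27.5.
Substituting, 2.5·(w − 3) = 27.5, so w − 3 = 11 and w* = 14.
Then z − 5 = 11, so z* = 16.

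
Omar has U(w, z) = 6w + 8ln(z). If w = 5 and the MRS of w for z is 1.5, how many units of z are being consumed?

z = 2

MU_w = 6, MU_z = 8/z.
MRS = 6 ÷ (8/z).
MRS depends only on z: 0.75·z = 1.5 ⇒ z = 1.5/0.75 = 2.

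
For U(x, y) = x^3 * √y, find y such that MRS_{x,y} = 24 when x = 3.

MU_x = 3·x^2·√y and MU_y = 0.5·x^3·y^(-0.5).
MRS = MU_x/MU_y = (6)·y/x.
Substitute x = 3: MRS = y/0.5. Setting y/0.5 = 24 gives y = 24·0.5 = 12.

y = 12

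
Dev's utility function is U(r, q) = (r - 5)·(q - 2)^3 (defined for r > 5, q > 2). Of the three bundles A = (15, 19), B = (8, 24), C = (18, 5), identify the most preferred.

Evaluate utility at each bundle:
U(A) = 49130.
U(B) = 31944.
U(C) = 351.
Highest utility is A, so A ≻ B ≻ C.

Bundle A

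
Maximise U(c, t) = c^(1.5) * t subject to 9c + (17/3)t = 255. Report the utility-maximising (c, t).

MU_c = 1.5·√c·t and MU_t = c^(1.5).
MRS = MU_c/MU_t = (1.5)·t/c.
Tangency: set MRS = p_c/p_t = 9/(17/3) = 27/17.
So (1.5)·t/c = 27/17, i.e. t = (18/17)·c.
Substitute into the budget 9·c + (17/3)·t = 255: 15·c = 255, so c* = 17.
Then t* = (18/17)·17 = 18.

c* = 17, t* = 18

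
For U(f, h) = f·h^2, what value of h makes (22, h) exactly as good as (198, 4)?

U(198, 4) = 3168.
Set U(22, h) = 3168 and solve.
With f = 22: h^2 = 3168/22 = 144; taking the square root, h = 12.
Check: U(22, 12) = 3168.

h = 12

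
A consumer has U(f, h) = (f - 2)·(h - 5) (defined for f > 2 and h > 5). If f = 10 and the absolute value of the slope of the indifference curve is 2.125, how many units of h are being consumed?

h = 22

MU_f = (h−5), MU_h = (f−2).
MRS = (h−5)/(f−2).
Substitute f = 10: MRS = (h − 5)/8. Setting this equal to 2.125 gives h − 5 = 2.125·8 = 17, so h = 22.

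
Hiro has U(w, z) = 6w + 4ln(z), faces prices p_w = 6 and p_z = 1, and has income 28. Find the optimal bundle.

w* = 4, z* = 4

MU_w = 6, MU_z = 4/z.
MRS = 6 ÷ (4/z).
Tangency: set MRS = p_w/p_z = 6/1 = 6.
MRS depends only on z: 1.5·z = 6 ⇒ z* = 6/1.5 = 4.
From the budget, 6·w = 28 − 1·4 = 24, so w* = 4.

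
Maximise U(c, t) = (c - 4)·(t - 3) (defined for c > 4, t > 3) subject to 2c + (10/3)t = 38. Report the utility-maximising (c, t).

c* = 9, t* = 6

MU_c = (t−3), MU_t = (c−4).
MRS = (t−3)/(c−4).
Tangency: set MRS = p_c/p_t = 2/(10/3) = 0.6.
So (t − 3)/(c − 4) = 0.6, i.e. (t − 3) = 0.6·(c − 4).
Rewrite the budget in excess-of-subsistence terms: 2·(c − 4) + (10/3)·(t − 3) = 38 − 2·4 − (10/3)·3 = 20.
Substituting, 4·(c − 4) = 20, so c − 4 = 5 and c* = 9.
Then t − 3 = 0.6·5 = 3, so t* = 6.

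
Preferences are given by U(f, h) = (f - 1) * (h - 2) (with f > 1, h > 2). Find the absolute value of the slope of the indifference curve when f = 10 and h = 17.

MRS = 5/3

MU_f = (h−2), MU_h = (f−1).
MRS = (h−2)/(f−1).
At (10, 17): MRS = 5/3.
That is, one extra unit of f is worth 5/3 units of h at the margin.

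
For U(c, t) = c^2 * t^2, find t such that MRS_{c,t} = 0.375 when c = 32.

t = 12

MU_c = 2·c·t^2 and MU_t = 2·c^2·t.
MRS = MU_c/MU_t = t/c.
Substitute c = 32: MRS = t/32. Setting t/32 = 0.375 gives t = 0.375·32 = 12.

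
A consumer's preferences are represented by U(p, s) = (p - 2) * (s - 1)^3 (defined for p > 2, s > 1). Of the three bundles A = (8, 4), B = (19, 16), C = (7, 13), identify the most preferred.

Bundle B

Evaluate utility at each bundle:
U(A) = 162.
U(B) = 57375.
U(C) = 8640.
Highest utility is B, so B ≻ C ≻ A.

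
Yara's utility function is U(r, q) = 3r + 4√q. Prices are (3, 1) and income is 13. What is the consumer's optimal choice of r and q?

r* = 3, q* = 4

MU_r = 3, MU_q = 4/(2√q).
MRS = 3 ÷ (4/(2√q)).
Tangency: set MRS = p_r/p_q = 3/1 = 3.
MRS depends only on q: 1.5·√q = 3 ⇒ √q = 3/1.5 = 2 ⇒ q* = 4.
From the budget, 3·r = 13 − 1·4 = 9, so r* = 3.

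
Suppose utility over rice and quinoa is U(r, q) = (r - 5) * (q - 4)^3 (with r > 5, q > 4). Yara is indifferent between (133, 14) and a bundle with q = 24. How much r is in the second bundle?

U(133, 14) = 128000.
Set U(r, 24) = 128000 and solve.
With q = 24: (24 − 4)^3 = 8000, so (r − 5) = 128000/8000 = 16.
So r = 5 + 16 = 21.
Check: U(21, 24) = 128000.

r = 21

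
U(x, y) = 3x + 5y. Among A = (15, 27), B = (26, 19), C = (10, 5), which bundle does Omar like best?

Bundle A

Evaluate utility at each bundle:
U(A) = 180.
U(B) = 173.
U(C) = 55.
Highest utility is A, so A ≻ B ≻ C.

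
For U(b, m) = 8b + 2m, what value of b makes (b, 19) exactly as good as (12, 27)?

U(12, 27) = 150.
Set U(b, 19) = 150 and solve.
8b + 2·19 = 150 ⇒ 8b = 112 ⇒ b = 14.
Check: U(14, 19) = 150.

b = 14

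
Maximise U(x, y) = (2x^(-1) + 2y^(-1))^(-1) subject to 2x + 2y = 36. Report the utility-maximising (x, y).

For CES with ρ = -1, MRS = (y/x)^2.
Tangency: set MRS = p_x/p_y = 2/2 = 1.
So (y/x)^2 = 1; taking the square root, y/x = 1, i.e. y = x.
Substitute into the budget 2·x + 2·y = 36: 4·x = 36, so x* = 9 and y* = 9.

x* = 9, y* = 9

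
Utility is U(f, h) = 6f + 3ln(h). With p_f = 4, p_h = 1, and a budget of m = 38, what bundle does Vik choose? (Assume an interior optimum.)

MU_f = 6, MU_h = 3/h.
MRS = 6 ÷ (3/h).
Tangency: set MRS = p_f/p_h = 4/1 = 4.
MRS depends only on h: 2·h = 4 ⇒ h* = 4/2 = 2.
From the budget, 4·f = 38 − 1·2 = 36, so f* = 9.

f* = 9, h* = 2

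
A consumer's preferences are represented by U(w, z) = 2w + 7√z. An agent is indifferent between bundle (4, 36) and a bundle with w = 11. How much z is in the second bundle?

z = 16

U(4, 36) = 50.
Set U(11, z) = 50 and solve.
With w = 11: 7√z = 50 − 2·11 = 28, so √z = 4 and z = 16.
Check: U(11, 16) = 50.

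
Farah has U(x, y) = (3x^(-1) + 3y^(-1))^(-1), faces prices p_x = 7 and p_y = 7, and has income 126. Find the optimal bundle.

x* = 9, y* = 9

For CES with ρ = -1, MRS = (y/x)^2.
Tangency: set MRS = p_x/p_y = 7/7 = 1.
So (y/x)^2 = 1; taking the square root, y/x = 1, i.e. y = x.
Substitute into the budget 7·x + 7·y = 126: 14·x = 126, so x* = 9 and y* = 9.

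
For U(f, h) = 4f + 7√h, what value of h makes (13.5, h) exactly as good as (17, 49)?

h = 81

U(17, 49) = 117.
Set U(13.5, h) = 117 and solve.
With f = 13.5: 7√h = 117 − 4·13.5 = 63, so √h = 9 and h = 81.
Check: U(13.5, 81) = 117.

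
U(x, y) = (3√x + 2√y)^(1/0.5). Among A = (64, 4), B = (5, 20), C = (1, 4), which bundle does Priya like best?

Evaluate utility at each bundle:
U(A) = 784.000.
U(B) = 245.000.
U(C) = 49.000.
Highest utility is A, so A ≻ B ≻ C.

Bundle A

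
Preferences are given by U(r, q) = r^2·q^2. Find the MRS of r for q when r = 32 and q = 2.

MRS = 1/16

MU_r = 2·r·q^2 and MU_q = 2·r^2·q.
MRS = MU_r/MU_q = q/r.
At (32, 2): MRS = 1/16.
So at (32, 2) the consumer would give up 1/16 units of q for one more unit of r.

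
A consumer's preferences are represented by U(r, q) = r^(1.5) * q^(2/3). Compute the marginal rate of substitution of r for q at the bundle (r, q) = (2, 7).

MRS = 7.875

MU_r = 1.5·√r·q^(2/3) and MU_q = 2/3·r^(1.5)·q^(-1/3).
MRS = MU_r/MU_q = (2.25)·q/r.
At (2, 7): MRS = 7.875.
That is, one extra unit of r is worth 7.875 units of q at the margin.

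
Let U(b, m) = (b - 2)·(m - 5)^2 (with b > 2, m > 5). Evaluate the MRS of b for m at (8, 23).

MRS = 1.5

MU_b = (m−5)^2, MU_m = 2·(b−2)·(m−5).
MRS = (1/2)·(m−5)/(b−2).
At (8, 23): MRS = 1.5.
So at (8, 23) the consumer would give up 1.5 units of m for one more unit of b.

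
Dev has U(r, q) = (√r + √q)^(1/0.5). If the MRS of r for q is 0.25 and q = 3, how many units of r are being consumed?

For CES with ρ = 0.5, MRS = √(q/r).
Setting √(3/r) = 0.25 gives 3/r = 1/16 and r = 48.

r = 48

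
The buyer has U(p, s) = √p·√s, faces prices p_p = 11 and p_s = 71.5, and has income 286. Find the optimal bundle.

p* = 13, s* = 2

MU_p = 0.5·p^(-0.5)·√s and MU_s = 0.5·√p·s^(-0.5).
MRS = MU_p/MU_s = s/p.
Tangency: set MRS = p_p/p_s = 11/71.5 = 2/13.
So s/p = 2/13, i.e. s = (2/13)·p.
Substitute into the budget 11·p + 71.5·s = 286: 22·p = 286, so p* = 13.
Then s* = (2/13)·13 = 2.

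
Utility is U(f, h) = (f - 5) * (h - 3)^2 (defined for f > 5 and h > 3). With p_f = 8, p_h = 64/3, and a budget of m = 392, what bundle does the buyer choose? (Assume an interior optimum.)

MU_f = (h−3)^2, MU_h = 2·(f−5)·(h−3).
MRS = (1/2)·(h−3)/(f−5).
Tangency: set MRS = p_f/p_h = 8/(64/3) = 0.375.
So (1/2)·(h − 3)/(f − 5) = 0.375, i.e. (h − 3) = 0.75·(f − 5).
Rewrite the budget in excess-of-subsistence terms: 8·(f − 5) + (64/3)·(h − 3) = 392 − 8·5 − (64/3)·3 = 288.
Substituting, 24·(f − 5) = 288, so f − 5 = 12 and f* = 17.
Then h − 3 = 0.75·12 = 9, so h* = 12.

f* = 17, h* = 12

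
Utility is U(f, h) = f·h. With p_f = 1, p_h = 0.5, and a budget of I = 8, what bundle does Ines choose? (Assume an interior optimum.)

f* = 4, h* = 8

MU_f = h and MU_h = f.
MRS = MU_f/MU_h = h/f.
Tangency: set MRS = p_f/p_h = 1/0.5 = 2.
So h/f = 2, i.e. h = 2·f.
Substitute into the budget 1·f + 0.5·h = 8: 2·f = 8, so f* = 4.
Then h* = 2·4 = 8.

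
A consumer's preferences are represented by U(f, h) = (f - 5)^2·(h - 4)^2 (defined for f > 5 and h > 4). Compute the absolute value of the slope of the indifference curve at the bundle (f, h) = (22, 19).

MU_f = 2·(f−5)·(h−4)^2, MU_h = 2·(f−5)^2·(h−4).
MRS = (h−4)/(f−5).
At (22, 19): MRS = 15/17.
That is, one extra unit of f is worth 15/17 units of h at the margin.

MRS = 15/17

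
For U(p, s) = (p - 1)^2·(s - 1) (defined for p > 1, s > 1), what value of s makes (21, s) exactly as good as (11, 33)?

s = 9

U(11, 33) = 3200.
Set U(21, s) = 3200 and solve.
With p = 21: (21 − 1)^2 = 400, so (s − 1) = 3200/400 = 8.
So s = 1 + 8 = 9.
Check: U(21, 9) = 3200.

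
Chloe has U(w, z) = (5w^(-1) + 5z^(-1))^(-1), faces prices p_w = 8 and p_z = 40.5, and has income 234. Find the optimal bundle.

For CES with ρ = -1, MRS = (z/w)^2.
Tangency: set MRS = p_w/p_z = 8/40.5 = 16/81.
So (z/w)^2 = 16/81; taking the square root, z/w = 4/9, i.e. z = (4/9)·w.
Substitute into the budget 8·w + 40.5·z = 234: 26·w = 234, so w* = 9 and z* = (4/9)·9 = 4.

w* = 9, z* = 4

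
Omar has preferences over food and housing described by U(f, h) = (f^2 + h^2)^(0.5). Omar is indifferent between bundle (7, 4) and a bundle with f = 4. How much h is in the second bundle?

U depends on (f, h) only through S = f^2 + h^2, so equal utility means equal S. At (7, 4): S = 65.
With f = 4: 4^2 = 16, so h^2 = 65 − 16 = 49.
Hence h = √49 = 7.
Check: U(4, 7) = 8.0623.

h = 7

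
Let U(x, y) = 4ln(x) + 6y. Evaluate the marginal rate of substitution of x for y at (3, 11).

MRS = 2/9

MU_x = 4/x, MU_y = 6.
MRS = 4/x ÷ 6.
At (3, 11): MRS = 2/9.
That is, one extra unit of x is worth 2/9 units of y at the margin.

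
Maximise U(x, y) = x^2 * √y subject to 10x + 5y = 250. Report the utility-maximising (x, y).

x* = 20, y* = 10

MU_x = 2·x·√y and MU_y = 0.5·x^2·y^(-0.5).
MRS = MU_x/MU_y = (4)·y/x.
Tangency: set MRS = p_x/p_y = 10/5 = 2.
So (4)·y/x = 2, i.e. y = 0.5·x.
Substitute into the budget 10·x + 5·y = 250: 12.5·x = 250, so x* = 20.
Then y* = 0.5·20 = 10.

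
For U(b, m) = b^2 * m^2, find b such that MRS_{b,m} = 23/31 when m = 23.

b = 31

MU_b = 2·b·m^2 and MU_m = 2·b^2·m.
MRS = MU_b/MU_m = m/b.
Substitute m = 23: MRS = 23/b. Setting 23/b = 23/31 gives b = 23/(23/31) = 31.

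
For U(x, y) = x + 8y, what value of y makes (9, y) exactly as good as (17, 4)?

y = 5

U(17, 4) = 49.
Set U(9, y) = 49 and solve.
9 + 8y = 49 ⇒ 8y = 40 ⇒ y = 5.
Check: U(9, 5) = 49.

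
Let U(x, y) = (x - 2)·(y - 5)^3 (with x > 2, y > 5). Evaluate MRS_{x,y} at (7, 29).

MRS = 1.6

MU_x = (y−5)^3, MU_y = 3·(x−2)·(y−5)^2.
MRS = (1/3)·(y−5)/(x−2).
At (7, 29): MRS = 1.6.
So at (7, 29) the consumer would give up 1.6 units of y for one more unit of x.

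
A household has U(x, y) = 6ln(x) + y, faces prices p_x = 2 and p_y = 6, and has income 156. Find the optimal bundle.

MU_x = 6/x, MU_y = 1.
MRS = 6/x ÷ 1.
Tangency: set MRS = p_x/p_y = 2/6 = 1/3.
MRS depends only on x: 6/x = 1/3 ⇒ x* = 6/(1/3) = 18.
From the budget, 6·y = 156 − 2·18 = 120, so y* = 20.

x* = 18, y* = 20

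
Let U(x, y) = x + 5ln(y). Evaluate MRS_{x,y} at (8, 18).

MRS = 3.6

MU_x = 1, MU_y = 5/y.
MRS = 1 ÷ (5/y).
At (8, 18): MRS = 3.6.
So at (8, 18) the consumer would give up 3.6 units of y for one more unit of x.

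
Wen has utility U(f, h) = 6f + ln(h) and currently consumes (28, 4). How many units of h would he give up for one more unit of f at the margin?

MRS = 24

MU_f = 6, MU_h = 1/h.
MRS = 6 ÷ (1/h).
At (28, 4): MRS = 24.
So at (28, 4) the consumer would give up 24 units of h for one more unit of f.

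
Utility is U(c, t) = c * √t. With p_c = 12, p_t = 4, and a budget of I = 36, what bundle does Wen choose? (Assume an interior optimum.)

c* = 2, t* = 3

MU_c = √t and MU_t = 0.5·c·t^(-0.5).
MRS = MU_c/MU_t = (2)·t/c.
Tangency: set MRS = p_c/p_t = 12/4 = 3.
So (2)·t/c = 3, i.e. t = 1.5·c.
Substitute into the budget 12·c + 4·t = 36: 18·c = 36, so c* = 2.
Then t* = 1.5·2 = 3.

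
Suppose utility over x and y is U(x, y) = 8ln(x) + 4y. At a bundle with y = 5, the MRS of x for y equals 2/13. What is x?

x = 13

MU_x = 8/x, MU_y = 4.
MRS = 8/x ÷ 4.
MRS depends only on x: 2/x = 2/13 ⇒ x = 2/(2/13) = 13.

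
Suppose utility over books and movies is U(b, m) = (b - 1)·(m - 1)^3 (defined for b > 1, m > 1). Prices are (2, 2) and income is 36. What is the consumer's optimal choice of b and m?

MU_b = (m−1)^3, MU_m = 3·(b−1)·(m−1)^2.
MRS = (1/3)·(m−1)/(b−1).
Tangency: set MRS = p_b/p_m = 2/2 = 1.
So (1/3)·(m − 1)/(b − 1) = 1, i.e. (m − 1) = 3·(b − 1).
Rewrite the budget in excess-of-subsistence terms: 2·(b − 1) + 2·(m − 1) = 36 − 2·1 − 2·1 = 32.
Substituting, 8·(b − 1) = 32, so b − 1 = 4 and b* = 5.
Then m − 1 = 3·4 = 12, so m* = 13.

b* = 5, m* = 13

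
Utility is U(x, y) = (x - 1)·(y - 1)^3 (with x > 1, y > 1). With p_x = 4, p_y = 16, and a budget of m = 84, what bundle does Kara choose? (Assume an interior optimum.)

MU_x = (y−1)^3, MU_y = 3·(x−1)·(y−1)^2.
MRS = (1/3)·(y−1)/(x−1).
Tangency: set MRS = p_x/p_y = 4/16 = 0.25.
So (1/3)·(y − 1)/(x − 1) = 0.25, i.e. (y − 1) = 0.75·(x − 1).
Rewrite the budget in excess-of-subsistence terms: 4·(x − 1) + 16·(y − 1) = 84 − 4·1 − 16·1 = 64.
Substituting, 16·(x − 1) = 64, so x − 1 = 4 and x* = 5.
Then y − 1 = 0.75·4 = 3, so y* = 4.

x* = 5, y* = 4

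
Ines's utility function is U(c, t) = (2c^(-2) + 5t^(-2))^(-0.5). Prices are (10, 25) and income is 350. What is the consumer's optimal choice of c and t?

c* = 10, t* = 10

For CES with ρ = -2, MRS = (2/5)·(t/c)^3.
Tangency: set MRS = p_c/p_t = 10/25 = 0.4.
So (t/c)^3 = 1; taking the cube root, t/c = 1, i.e. t = c.
Substitute into the budget 10·c + 25·t = 350: 35·c = 350, so c* = 10 and t* = 10.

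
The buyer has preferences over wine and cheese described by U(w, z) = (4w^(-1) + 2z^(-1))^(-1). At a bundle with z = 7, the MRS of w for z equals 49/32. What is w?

For CES with ρ = -1, MRS = (4/2)·(z/w)^2.
Setting (4/2)·(7/w)^2 = 49/32 gives (7/w)^2 = 49/64, so 7/w = 0.875 and w = 8.

w = 8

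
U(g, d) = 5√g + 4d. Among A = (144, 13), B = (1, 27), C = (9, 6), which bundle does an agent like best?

Bundle B

Evaluate utility at each bundle:
U(A) = 112.000.
U(B) = 113.000.
U(C) = 39.000.
Highest utility is B, so B ≻ A ≻ C.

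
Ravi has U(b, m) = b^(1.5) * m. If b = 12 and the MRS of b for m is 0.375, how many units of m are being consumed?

MU_b = 1.5·√b·m and MU_m = b^(1.5).
MRS = MU_b/MU_m = (1.5)·m/b.
Substitute b = 12: MRS = m/8. Setting m/8 = 0.375 gives m = 0.375·8 = 3.

m = 3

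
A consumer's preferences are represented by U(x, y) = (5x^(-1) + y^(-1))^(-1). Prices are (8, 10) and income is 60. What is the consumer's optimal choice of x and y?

x* = 5, y* = 2

For CES with ρ = -1, MRS = (5/1)·(y/x)^2.
Tangency: set MRS = p_x/p_y = 8/10 = 0.8.
So (y/x)^2 = 4/25; taking the square root, y/x = 0.4, i.e. y = 0.4·x.
Substitute into the budget 8·x + 10·y = 60: 12·x = 60, so x* = 5 and y* = 0.4·5 = 2.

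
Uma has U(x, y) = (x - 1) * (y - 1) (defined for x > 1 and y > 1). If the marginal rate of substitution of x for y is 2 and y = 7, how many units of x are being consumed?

x = 4

MU_x = (y−1), MU_y = (x−1).
MRS = (y−1)/(x−1).
Substitute y = 7: MRS = 6/(x − 1). Setting this equal to 2 gives x − 1 = 6/2 = 3, so x = 4.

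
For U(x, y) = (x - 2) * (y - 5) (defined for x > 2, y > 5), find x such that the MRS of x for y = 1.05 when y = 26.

x = 22

MU_x = (y−5), MU_y = (x−2).
MRS = (y−5)/(x−2).
Substitute y = 26: MRS = 21/(x − 2). Setting this equal to 1.05 gives x − 2 = 21/1.05 = 20, so x = 22.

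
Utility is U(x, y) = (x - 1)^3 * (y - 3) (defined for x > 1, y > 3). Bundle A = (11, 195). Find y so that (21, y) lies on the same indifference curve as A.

U(11, 195) = 192000.
Set U(21, y) = 192000 and solve.
With x = 21: (21 − 1)^3 = 8000, so (y − 3) = 192000/8000 = 24.
So y = 3 + 24 = 27.
Check: U(21, 27) = 192000.

y = 27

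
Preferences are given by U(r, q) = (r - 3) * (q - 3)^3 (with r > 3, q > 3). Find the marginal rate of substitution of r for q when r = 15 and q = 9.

MU_r = (q−3)^3, MU_q = 3·(r−3)·(q−3)^2.
MRS = (1/3)·(q−3)/(r−3).
At (15, 9): MRS = 1/6.
So at (15, 9) the consumer would give up 1/6 units of q for one more unit of r.

MRS = 1/6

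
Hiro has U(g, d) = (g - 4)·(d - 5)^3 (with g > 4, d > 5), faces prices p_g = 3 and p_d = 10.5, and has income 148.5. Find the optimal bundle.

MU_g = (d−5)^3, MU_d = 3·(g−4)·(d−5)^2.
MRS = (1/3)·(d−5)/(g−4).
Tangency: set MRS = p_g/p_d = 3/10.5 = 2/7.
So (1/3)·(d − 5)/(g − 4) = 2/7, i.e. (d − 5) = (6/7)·(g − 4).
Rewrite the budget in excess-of-subsistence terms: 3·(g − 4) + 10.5·(d − 5) = 148.5 − 3·4 − 10.5·5 = 84.
Substituting, 12·(g − 4) = 84, so g − 4 = 7 and g* = 11.
Then d − 5 = (6/7)·7 = 6, so d* = 11.

g* = 11, d* = 11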